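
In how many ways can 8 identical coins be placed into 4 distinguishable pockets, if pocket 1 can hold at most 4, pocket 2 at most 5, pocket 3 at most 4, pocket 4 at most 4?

Without the upper bounds there are C(11,3) = 165 ways to split 8 among 4 pockets.
Subtract solutions that violate a single cap (substitute x_i' = x_i − (cap_i+1)): x_1 ≥ 5 gives C(6,3) = 20; x_2 ≥ 6 gives C(5,3) = 10; x_3 ≥ 5 gives C(6,3) = 20; x_4 ≥ 5 gives C(6,3) = 20. Together 70.
No two caps can be exceeded simultaneously, so the pair terms are all 0.
By inclusion–exclusion the count is 165 − 70 + 0 = 95.

95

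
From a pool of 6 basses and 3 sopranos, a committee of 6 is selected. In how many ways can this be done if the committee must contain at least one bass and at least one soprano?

83

With no constraint there are C(9,6) = 84 possible selections.
Selections missing a whole group: no basses → C(3,6) = 0; no sopranos → C(6,6) = 1.
Both groups omitted at once is impossible, so 84 − 1 = 83.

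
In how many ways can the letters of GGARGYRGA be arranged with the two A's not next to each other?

2940

Total arrangements of GGARGYRGA: 9!/(4!·2!·2!) = 3780.
Arrangements with the A's together: treat AA as one letter, giving (8)!/(4!·2!) = 840.
Subtracting, 3780 − 840 = 2940 arrangements keep the A's apart.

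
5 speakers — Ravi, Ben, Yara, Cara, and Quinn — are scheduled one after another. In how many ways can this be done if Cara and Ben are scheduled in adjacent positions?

Place the 3 others and the Cara-Ben pair as 4 objects in a line; the pair has 2 internal arrangements.
So the count is 2·(4)! = 48.

48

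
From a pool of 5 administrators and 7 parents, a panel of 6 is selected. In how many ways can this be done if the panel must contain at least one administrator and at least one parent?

With no constraint there are C(12,6) = 924 possible selections.
Subtract selections that omit an entire group: no administrators → C(7,6) = 7; no parents → C(5,6) = 0.
Both groups omitted at once is impossible, so 924 − 7 = 917.

917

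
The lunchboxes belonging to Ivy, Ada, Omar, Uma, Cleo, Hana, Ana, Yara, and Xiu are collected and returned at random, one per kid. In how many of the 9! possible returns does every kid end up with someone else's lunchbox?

133496

Let Aᵢ be the assignments in which kid i gets their own lunchbox. We want the size of the complement of A₁∪…∪A_9.
By inclusion–exclusion this is Σ_{j=0}^{9} (−1)^j C(9,j)·(9−j)!.
Computing: 362880 − 362880 + 181440 − 60480 + 15120 − 3024 + 504 − 72 + 9 − 1 = 133496.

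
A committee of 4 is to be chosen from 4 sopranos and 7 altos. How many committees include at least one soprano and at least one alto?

With no constraint there are C(11,4) = 330 possible selections.
Subtract selections that omit an entire group: no sopranos → C(7,4) = 35; no altos → C(4,4) = 1.
Both groups omitted at once is impossible, so 330 − 36 = 294.

294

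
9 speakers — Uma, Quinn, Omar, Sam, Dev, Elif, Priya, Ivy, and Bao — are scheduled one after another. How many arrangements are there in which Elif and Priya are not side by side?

There are 9! = 362880 arrangements in all. If Elif and Priya are adjacent, merging them into one block gives 2·(8)! = 80640 arrangements.
So 362880 − 80640 = 282240 arrangements keep them apart.

282240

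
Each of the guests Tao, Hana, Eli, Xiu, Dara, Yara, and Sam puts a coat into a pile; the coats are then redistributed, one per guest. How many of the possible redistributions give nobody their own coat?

This is the derangement count D_7: permutations of 7 items with no fixed point.
By inclusion–exclusion this is Σ_{j=0}^{7} (−1)^j C(7,j)·(7−j)!.
Computing: 5040 − 5040 + 2520 − 840 + 210 − 42 + 7 − 1 = 1854.

1854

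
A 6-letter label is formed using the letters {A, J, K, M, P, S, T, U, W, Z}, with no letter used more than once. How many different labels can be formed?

This is a permutation of 6 out of 10: P(10,6) = 10!/4!.
That product is 10 × 9 × 8 × 7 × 6 × 5 = 151200.

151200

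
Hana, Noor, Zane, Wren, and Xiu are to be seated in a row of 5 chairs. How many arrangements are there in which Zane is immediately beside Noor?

48

Glue Zane and Noor into one block (2 internal orders), leaving 4 units to arrange in a row.
So the count is 2·(4)! = 48.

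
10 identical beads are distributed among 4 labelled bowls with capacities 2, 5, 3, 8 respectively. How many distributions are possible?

68

Ignoring the caps, the number of non-negative solutions to x_1+…+x_4 = 10 is C(13,3) = 286.
Subtract solutions that violate a single cap (substitute x_i' = x_i − (cap_i+1)): x_1 ≥ 3 gives C(10,3) = 120; x_2 ≥ 6 gives C(7,3) = 35; x_3 ≥ 4 gives C(9,3) = 84; x_4 ≥ 9 gives C(4,3) = 4. Together 243.
Add back pairs where two caps are both exceeded: 4 + 20 + 0 + 1 + 0 + 0 = 25.
By inclusion–exclusion the count is 286 − 243 + 25 = 68.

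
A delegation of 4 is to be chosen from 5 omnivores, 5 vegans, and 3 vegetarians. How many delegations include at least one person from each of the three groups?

With no constraint there are C(13,4) = 715 possible selections.
Subtract selections that omit an entire group: no omnivores → C(8,4) = 70; no vegans → C(8,4) = 70; no vegetarians → C(10,4) = 210.
Add back selections omitting two groups (i.e. drawn from a single group): C(5,4) + C(5,4) + C(3,4) = 10.
By inclusion–exclusion: 715 − 350 + 10 = 375.

375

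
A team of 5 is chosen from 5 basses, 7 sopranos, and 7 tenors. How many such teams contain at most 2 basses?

10647

Split by how many basses are chosen (0 through 2).
Sum: C(5,0)·C(14,5) + C(5,1)·C(14,4) + C(5,2)·C(14,3) = 2002 + 5005 + 3640 = 10647.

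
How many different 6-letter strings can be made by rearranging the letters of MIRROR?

120

Letter multiplicities in MIRROR: I×1, M×1, O×1, R×3.
The number of distinct arrangements is 6!/(3!) = 720/6 = 120.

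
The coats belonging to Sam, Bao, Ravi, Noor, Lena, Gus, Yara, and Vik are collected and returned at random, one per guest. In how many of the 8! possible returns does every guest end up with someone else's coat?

14833

This is the derangement count D_8: permutations of 8 items with no fixed point.
By inclusion–exclusion this is Σ_{j=0}^{8} (−1)^j C(8,j)·(8−j)!.
Computing: 40320 − 40320 + 20160 − 6720 + 1680 − 336 + 56 − 8 + 1 = 14833.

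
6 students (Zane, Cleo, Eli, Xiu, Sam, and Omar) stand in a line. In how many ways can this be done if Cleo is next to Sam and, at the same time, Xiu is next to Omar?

96

Treat {Cleo,Sam} as one block (2 orders) and {Xiu,Omar} as another (2 orders).
That leaves 4 units to arrange: 2 × 2 × 4! = 4 × 24 = 96.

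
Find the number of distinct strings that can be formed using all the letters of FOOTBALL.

Letter multiplicities in FOOTBALL: A×1, B×1, F×1, L×2, O×2, T×1.
Dividing 8! = 40320 by 2!·2! = 4 for the repeated letters gives 10080.

10080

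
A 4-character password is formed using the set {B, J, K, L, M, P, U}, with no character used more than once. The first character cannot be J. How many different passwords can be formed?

720

The first character has 7−1 = 6 choices (anything except J).
The remaining 3 characters are filled from the other 6 symbols without repetition: 6 × 5 × 4 = 120.
Total: 6 × 120 = 720.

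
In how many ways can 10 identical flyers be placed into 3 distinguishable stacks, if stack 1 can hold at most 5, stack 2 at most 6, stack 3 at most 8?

Ignoring the caps, the number of non-negative solutions to x_1+…+x_3 = 10 is C(12,2) = 66.
Subtract solutions that violate a single cap (substitute x_i' = x_i − (cap_i+1)): x_1 ≥ 6 gives C(6,2) = 15; x_2 ≥ 7 gives C(5,2) = 10; x_3 ≥ 9 gives C(3,2) = 3. Together 28.
No two caps can be exceeded simultaneously, so the pair terms are all 0.
By inclusion–exclusion the count is 66 − 28 + 0 = 38.

38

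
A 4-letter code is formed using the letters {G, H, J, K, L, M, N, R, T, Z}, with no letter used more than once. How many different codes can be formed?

This is a permutation of 4 out of 10: P(10,4) = 10!/6!.
That product is 10 × 9 × 8 × 7 = 5040.

5040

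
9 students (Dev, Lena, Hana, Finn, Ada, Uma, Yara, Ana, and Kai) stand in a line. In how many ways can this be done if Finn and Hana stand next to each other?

80640

Treat {Finn, Hana} as a single unit. There are 8 units to order, and the pair itself can be ordered 2 ways.
That gives 2 × 8! = 2 × 40320 = 80640.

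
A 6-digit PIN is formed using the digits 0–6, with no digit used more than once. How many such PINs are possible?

With no repetition, fill the 6 digits in order: 7 choices, then 6, down to 2.
That product is 7 × 6 × 5 × 4 × 3 × 2 = 5040.

5040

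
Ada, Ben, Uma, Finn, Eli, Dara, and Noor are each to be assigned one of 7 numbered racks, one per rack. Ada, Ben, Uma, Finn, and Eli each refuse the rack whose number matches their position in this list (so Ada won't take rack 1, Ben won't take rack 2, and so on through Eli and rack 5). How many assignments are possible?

2428

Let Aᵢ (for 1 ≤ i ≤ 5) be the placements that put person i in their forbidden rack. Any j of these fix j positions, leaving (7−j)! ways to fill the rest, and there are C(5,j) ways to pick which j.
By inclusion–exclusion, the number of valid placements is Σ_{j=0}^{5} (−1)^j C(5,j)·(7−j)!.
Computing: 5040 − 3600 + 1200 − 240 + 30 − 2 = 2428.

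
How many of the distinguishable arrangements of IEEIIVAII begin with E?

Fix E in the first position and arrange the remaining 8 letters.
Those 8 letters have I appearing 5 times, giving (8)!/(5!) = 336.

336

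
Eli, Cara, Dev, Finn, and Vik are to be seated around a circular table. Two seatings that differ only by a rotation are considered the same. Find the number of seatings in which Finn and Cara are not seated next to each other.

All circular seatings of 5 people number (4)! = 24.
Seatings with Finn beside Cara: treat them as a block with 2 internal orders, giving 2 × (3)! = 12.
Subtracting, 24 − 12 = 12.

12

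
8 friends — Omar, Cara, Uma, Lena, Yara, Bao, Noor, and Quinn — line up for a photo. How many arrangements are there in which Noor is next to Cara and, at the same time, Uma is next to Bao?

2880

Treat {Noor,Cara} as one block (2 orders) and {Uma,Bao} as another (2 orders).
That leaves 6 units to arrange: 2 × 2 × 6! = 4 × 720 = 2880.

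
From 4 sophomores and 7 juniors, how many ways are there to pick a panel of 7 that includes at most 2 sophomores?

155

Split by how many sophomores are chosen (0 through 2).
Sum: C(4,0)·C(7,7) + C(4,1)·C(7,6) + C(4,2)·C(7,5) = 1 + 28 + 126 = 155.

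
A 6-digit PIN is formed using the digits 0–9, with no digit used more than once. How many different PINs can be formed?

151200

With no repetition, fill the 6 digits in order: 10 choices, then 9, down to 5.
That product is 10 × 9 × 8 × 7 × 6 × 5 = 151200.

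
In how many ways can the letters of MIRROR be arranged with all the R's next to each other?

Treat the 3 copies of R as a single block. The multiset to arrange is then {RRR, I, M, O}, 4 items in all.
All 4 items are distinct, so there are (4)! = 24 arrangements.

24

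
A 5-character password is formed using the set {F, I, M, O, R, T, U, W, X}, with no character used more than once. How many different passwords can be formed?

15120

Choose and order 5 of the 9 symbols: the first character has 9 options, the next 8, and so on down to 5.
9 × 8 × 7 × 6 × 5 = 15120.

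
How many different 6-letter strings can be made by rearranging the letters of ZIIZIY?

60

ZIIZIY has 6 letters with I appearing 3 times and Z appearing twice.
Dividing 6! = 720 by 3!·2! = 12 for the repeated letters gives 60.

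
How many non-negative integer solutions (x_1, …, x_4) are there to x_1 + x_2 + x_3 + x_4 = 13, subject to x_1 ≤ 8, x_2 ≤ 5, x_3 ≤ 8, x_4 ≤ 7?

By stars and bars, unrestricted non-negative solutions to x_1+…+x_4 = 13 number C(13+3,3) = 560.
Subtract solutions that violate a single cap (substitute x_i' = x_i − (cap_i+1)): x_1 ≥ 9 gives C(7,3) = 35; x_2 ≥ 6 gives C(10,3) = 120; x_3 ≥ 9 gives C(7,3) = 35; x_4 ≥ 8 gives C(8,3) = 56. Together 246.
No two caps can be exceeded simultaneously, so the pair terms are all 0.
By inclusion–exclusion the count is 560 − 246 + 0 = 314.

314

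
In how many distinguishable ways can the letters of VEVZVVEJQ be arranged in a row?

The 9 letters of VEVZVVEJQ have repeats: E appearing twice and V appearing 4 times.
Dividing 9! = 362880 by 4!·2! = 48 for the repeated letters gives 7560.

7560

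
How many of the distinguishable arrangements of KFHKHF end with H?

30

Fix H in the last position and arrange the remaining 5 letters.
Those 5 letters have F appearing twice and K appearing twice, giving (5)!/(2!·2!) = 30.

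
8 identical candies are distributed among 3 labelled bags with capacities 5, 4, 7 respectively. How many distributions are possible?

28

Without the upper bounds there are C(10,2) = 45 ways to split 8 among 3 bags.
Subtract solutions that violate a single cap (substitute x_i' = x_i − (cap_i+1)): x_1 ≥ 6 gives C(4,2) = 6; x_2 ≥ 5 gives C(5,2) = 10; x_3 ≥ 8 gives C(2,2) = 1. Together 17.
No two caps can be exceeded simultaneously, so the pair terms are all 0.
By inclusion–exclusion the count is 45 − 17 + 0 = 28.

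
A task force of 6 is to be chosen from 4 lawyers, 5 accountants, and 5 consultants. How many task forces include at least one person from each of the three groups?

Unrestricted: C(14,6) = 3003 ways to pick any 6 of the 14.
Subtract selections that omit an entire group: no lawyers → C(10,6) = 210; no accountants → C(9,6) = 84; no consultants → C(9,6) = 84.
Add back selections omitting two groups (i.e. drawn from a single group): C(4,6) + C(5,6) + C(5,6) = 0.
By inclusion–exclusion: 3003 − 378 + 0 = 2625.

2625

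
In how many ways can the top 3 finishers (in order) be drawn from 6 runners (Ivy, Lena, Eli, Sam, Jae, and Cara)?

120

There are 6 choices for 1st place, 5 for 2nd, and 4 for 3rd.
That gives 6 × 5 × 4 = 120.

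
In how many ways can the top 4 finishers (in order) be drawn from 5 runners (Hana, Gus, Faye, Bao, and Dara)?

There are 5 choices for 1st place, 4 for 2nd, and so on down to 2 for position 4.
That gives 5 × 4 × 3 × 2 = 120.

120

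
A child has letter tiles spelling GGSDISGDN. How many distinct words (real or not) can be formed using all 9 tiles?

15120

GGSDISGDN has 9 letters with D appearing twice, G appearing 3 times, and S appearing twice.
So there are 9! / (3!·2!·2!) = 15120 distinguishable arrangements.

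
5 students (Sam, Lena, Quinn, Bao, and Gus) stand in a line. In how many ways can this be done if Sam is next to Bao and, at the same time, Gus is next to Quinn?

24

Treat {Sam,Bao} as one block (2 orders) and {Gus,Quinn} as another (2 orders).
That leaves 3 units to arrange: 2 × 2 × 3! = 4 × 6 = 24.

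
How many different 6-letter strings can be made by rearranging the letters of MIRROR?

120

MIRROR has 6 letters with R appearing 3 times.
Dividing 6! = 720 by 3! = 6 for the repeated letters gives 120.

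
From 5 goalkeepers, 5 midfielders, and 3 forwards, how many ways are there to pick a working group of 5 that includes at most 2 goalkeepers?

966

Split by how many goalkeepers are chosen (0 through 2).
Sum: C(5,0)·C(8,5) + C(5,1)·C(8,4) + C(5,2)·C(8,3) = 56 + 350 + 560 = 966.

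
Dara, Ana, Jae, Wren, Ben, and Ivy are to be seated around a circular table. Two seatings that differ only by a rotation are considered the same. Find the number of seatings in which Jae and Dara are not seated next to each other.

Without the restriction there are (5)! = 120 seatings.
Seatings with Jae beside Dara: treat them as a block with 2 internal orders, giving 2 × (4)! = 48.
Subtracting, 120 − 48 = 72.

72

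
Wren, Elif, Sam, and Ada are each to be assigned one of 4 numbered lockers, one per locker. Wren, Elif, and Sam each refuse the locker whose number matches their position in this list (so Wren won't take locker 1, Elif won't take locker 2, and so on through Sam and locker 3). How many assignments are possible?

11

Let Aᵢ (for i ∈ {1, 2, 3}) be the placements that put person i in their forbidden locker. Any j of these fix j positions, leaving (4−j)! ways to fill the rest, and there are C(3,j) ways to pick which j.
By inclusion–exclusion, the number of valid placements is Σ_{j=0}^{3} (−1)^j C(3,j)·(4−j)!.
Computing: 24 − 18 + 6 − 1 = 11.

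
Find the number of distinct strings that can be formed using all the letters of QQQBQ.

The 5 letters of QQQBQ have repeats: Q appearing 4 times.
The number of distinct arrangements is 5!/(4!) = 120/24 = 5.

5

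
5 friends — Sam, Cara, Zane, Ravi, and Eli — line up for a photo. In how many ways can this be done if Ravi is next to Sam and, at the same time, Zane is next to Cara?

Treat {Ravi,Sam} as one block (2 orders) and {Zane,Cara} as another (2 orders).
That leaves 3 units to arrange: 2 × 2 × 3! = 4 × 6 = 24.

24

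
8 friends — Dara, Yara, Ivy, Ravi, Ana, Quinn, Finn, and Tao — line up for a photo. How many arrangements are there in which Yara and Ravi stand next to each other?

Treat {Yara, Ravi} as a single unit. There are 7 units to order, and the pair itself can be ordered 2 ways.
So the count is 2·(7)! = 10080.

10080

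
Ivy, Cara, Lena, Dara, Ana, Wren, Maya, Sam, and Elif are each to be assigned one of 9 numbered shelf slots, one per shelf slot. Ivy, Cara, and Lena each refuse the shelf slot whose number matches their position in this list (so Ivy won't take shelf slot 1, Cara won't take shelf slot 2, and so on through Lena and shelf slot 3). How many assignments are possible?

Let Aᵢ (for i ∈ {1, 2, 3}) be the placements that put person i in their forbidden shelf slot. Any j of these fix j positions, leaving (9−j)! ways to fill the rest, and there are C(3,j) ways to pick which j.
By inclusion–exclusion, the number of valid placements is Σ_{j=0}^{3} (−1)^j C(3,j)·(9−j)!.
Computing: 362880 − 120960 + 15120 − 720 = 256320.

256320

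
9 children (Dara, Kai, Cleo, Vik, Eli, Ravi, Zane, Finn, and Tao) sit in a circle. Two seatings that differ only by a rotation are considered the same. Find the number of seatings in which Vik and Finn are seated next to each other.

Glue Vik and Finn into a block (2 internal orders). Seating 8 units around a circle gives (7)! arrangements.
So 2 × (7)! = 2 × 5040 = 10080.

10080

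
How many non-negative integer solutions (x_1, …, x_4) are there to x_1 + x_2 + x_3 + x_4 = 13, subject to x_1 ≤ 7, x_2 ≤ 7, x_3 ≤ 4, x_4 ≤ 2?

Without the upper bounds there are C(16,3) = 560 ways to split 13 among 4 variables.
Subtract solutions that violate a single cap (substitute x_i' = x_i − (cap_i+1)): x_1 ≥ 8 gives C(8,3) = 56; x_2 ≥ 8 gives C(8,3) = 56; x_3 ≥ 5 gives C(11,3) = 165; x_4 ≥ 3 gives C(13,3) = 286. Together 563.
Add back pairs where two caps are both exceeded: 0 + 1 + 10 + 1 + 10 + 56 = 78.
By inclusion–exclusion the count is 560 − 563 + 78 = 75.

75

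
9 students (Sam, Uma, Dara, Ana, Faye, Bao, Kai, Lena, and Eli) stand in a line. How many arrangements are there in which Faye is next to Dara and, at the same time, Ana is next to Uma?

Treat {Faye,Dara} as one block (2 orders) and {Ana,Uma} as another (2 orders).
That leaves 7 units to arrange: 2 × 2 × 7! = 4 × 5040 = 20160.

20160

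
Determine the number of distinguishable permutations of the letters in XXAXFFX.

105

The 7 letters of XXAXFFX have repeats: F appearing twice and X appearing 4 times.
Dividing 7! = 5040 by 4!·2! = 48 for the repeated letters gives 105.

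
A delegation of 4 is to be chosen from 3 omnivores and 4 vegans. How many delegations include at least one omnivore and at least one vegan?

34

Unrestricted: C(7,4) = 35 ways to pick any 4 of the 7.
Subtract selections that omit an entire group: no omnivores → C(4,4) = 1; no vegans → C(3,4) = 0.
Both groups omitted at once is impossible, so 35 − 1 = 34.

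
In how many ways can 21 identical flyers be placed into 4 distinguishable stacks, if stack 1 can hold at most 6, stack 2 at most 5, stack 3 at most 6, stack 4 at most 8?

35

By stars and bars, unrestricted non-negative solutions to x_1+…+x_4 = 21 number C(21+3,3) = 2024.
Subtract solutions that violate a single cap (substitute x_i' = x_i − (cap_i+1)): x_1 ≥ 7 gives C(17,3) = 680; x_2 ≥ 6 gives C(18,3) = 816; x_3 ≥ 7 gives C(17,3) = 680; x_4 ≥ 9 gives C(15,3) = 455. Together 2631.
Add back pairs where two caps are both exceeded: 165 + 120 + 56 + 165 + 84 + 56 = 646.
Subtract triples: 4 + 0 + 0 + 0 = 4.
By inclusion–exclusion the count is 2024 − 2631 + 646 − 4 = 35.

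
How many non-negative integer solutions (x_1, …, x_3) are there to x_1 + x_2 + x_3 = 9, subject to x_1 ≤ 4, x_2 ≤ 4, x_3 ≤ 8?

24

Without the upper bounds there are C(11,2) = 55 ways to split 9 among 3 variables.
Subtract solutions that violate a single cap (substitute x_i' = x_i − (cap_i+1)): x_1 ≥ 5 gives C(6,2) = 15; x_2 ≥ 5 gives C(6,2) = 15; x_3 ≥ 9 gives C(2,2) = 1. Together 31.
No two caps can be exceeded simultaneously, so the pair terms are all 0.
By inclusion–exclusion the count is 55 − 31 + 0 = 24.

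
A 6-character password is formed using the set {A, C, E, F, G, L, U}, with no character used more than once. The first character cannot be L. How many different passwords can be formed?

4320

The first character has 7−1 = 6 choices (anything except L).
The remaining 5 characters are filled from the other 6 symbols without repetition: 6 × 5 × 4 × 3 × 2 = 720.
Total: 6 × 720 = 4320.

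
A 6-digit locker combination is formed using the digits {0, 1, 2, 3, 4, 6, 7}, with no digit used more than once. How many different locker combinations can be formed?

With no repetition, fill the 6 digits in order: 7 choices, then 6, down to 2.
7 × 6 × 5 × 4 × 3 × 2 = 5040.

5040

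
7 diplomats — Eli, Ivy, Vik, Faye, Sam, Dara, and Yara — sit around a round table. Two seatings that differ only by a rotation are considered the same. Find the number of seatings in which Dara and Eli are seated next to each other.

Glue Dara and Eli into a block (2 internal orders). Seating 6 units around a circle gives (5)! arrangements.
So 2 × (5)! = 2 × 120 = 240.

240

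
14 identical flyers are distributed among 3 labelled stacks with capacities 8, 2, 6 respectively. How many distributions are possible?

Ignoring the caps, the number of non-negative solutions to x_1+…+x_3 = 14 is C(16,2) = 120.
Subtract solutions that violate a single cap (substitute x_i' = x_i − (cap_i+1)): x_1 ≥ 9 gives C(7,2) = 21; x_2 ≥ 3 gives C(13,2) = 78; x_3 ≥ 7 gives C(9,2) = 36. Together 135.
Add back pairs where two caps are both exceeded: 6 + 0 + 15 = 21.
By inclusion–exclusion the count is 120 − 135 + 21 = 6.

6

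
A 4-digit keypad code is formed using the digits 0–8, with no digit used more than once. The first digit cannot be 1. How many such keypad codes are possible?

The first digit has 9−1 = 8 choices (anything except 1).
The remaining 3 digits are filled from the other 8 symbols without repetition: 8 × 7 × 6 = 336.
Total: 8 × 336 = 2688.

2688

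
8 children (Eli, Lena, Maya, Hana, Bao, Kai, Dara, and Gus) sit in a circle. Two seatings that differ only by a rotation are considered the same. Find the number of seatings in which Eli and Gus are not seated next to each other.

Without the restriction there are (7)! = 5040 seatings.
Seatings with Eli beside Gus: treat them as a block with 2 internal orders, giving 2 × (6)! = 1440.
Subtracting, 5040 − 1440 = 3600.

3600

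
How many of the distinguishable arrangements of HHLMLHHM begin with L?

With the first slot taken by L, it remains to arrange the other 7 letters (HHMLHHM).
Those 7 letters have H appearing 4 times and M appearing twice, giving (7)!/(4!·2!) = 105.

105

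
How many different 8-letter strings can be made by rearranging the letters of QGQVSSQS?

Letter multiplicities in QGQVSSQS: G×1, Q×3, S×3, V×1.
The number of distinct arrangements is 8!/(3!·3!) = 40320/36 = 1120.

1120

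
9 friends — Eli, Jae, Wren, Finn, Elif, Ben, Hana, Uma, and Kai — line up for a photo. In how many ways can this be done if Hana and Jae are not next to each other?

282240

There are 9! = 362880 arrangements in all. If Hana and Jae are adjacent, merging them into one block gives 2·(8)! = 80640 arrangements.
So 362880 − 80640 = 282240 arrangements keep them apart.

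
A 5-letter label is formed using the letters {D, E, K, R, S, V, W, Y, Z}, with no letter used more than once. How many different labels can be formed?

Choose and order 5 of the 9 symbols: the first letter has 9 options, the next 8, and so on down to 5.
That product is 9 × 8 × 7 × 6 × 5 = 15120.

15120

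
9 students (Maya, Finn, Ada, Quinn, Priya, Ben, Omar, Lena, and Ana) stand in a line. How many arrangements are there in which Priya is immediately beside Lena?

Glue Priya and Lena into one block (2 internal orders), leaving 8 units to arrange in a row.
That gives 2 × 8! = 2 × 40320 = 80640.

80640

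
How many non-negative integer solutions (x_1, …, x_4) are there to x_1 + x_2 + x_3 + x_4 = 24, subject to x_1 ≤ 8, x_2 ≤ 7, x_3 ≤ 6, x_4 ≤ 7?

Without the upper bounds there are C(27,3) = 2925 ways to split 24 among 4 variables.
Subtract solutions that violate a single cap (substitute x_i' = x_i − (cap_i+1)): x_1 ≥ 9 gives C(18,3) = 816; x_2 ≥ 8 gives C(19,3) = 969; x_3 ≥ 7 gives C(20,3) = 1140; x_4 ≥ 8 gives C(19,3) = 969. Together 3894.
Add back pairs where two caps are both exceeded: 120 + 165 + 120 + 220 + 165 + 220 = 1010.
Subtract triples: 1 + 0 + 1 + 4 = 6.
By inclusion–exclusion the count is 2925 − 3894 + 1010 − 6 = 35.

35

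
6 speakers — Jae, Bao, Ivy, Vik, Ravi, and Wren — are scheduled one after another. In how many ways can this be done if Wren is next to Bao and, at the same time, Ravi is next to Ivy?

96

Treat {Wren,Bao} as one block (2 orders) and {Ravi,Ivy} as another (2 orders).
That leaves 4 units to arrange: 2 × 2 × 4! = 4 × 24 = 96.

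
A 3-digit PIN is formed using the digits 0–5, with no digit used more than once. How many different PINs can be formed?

This is a permutation of 3 out of 6: P(6,3) = 6!/3!.
6 × 5 × 4 = 120.

120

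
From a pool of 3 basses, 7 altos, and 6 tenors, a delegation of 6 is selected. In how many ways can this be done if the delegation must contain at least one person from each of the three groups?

Unrestricted: C(16,6) = 8008 ways to pick any 6 of the 16.
Subtract selections that omit an entire group: no basses → C(13,6) = 1716; no altos → C(9,6) = 84; no tenors → C(10,6) = 210.
Add back selections omitting two groups (i.e. drawn from a single group): C(3,6) + C(7,6) + C(6,6) = 8.
By inclusion–exclusion: 8008 − 2010 + 8 = 6006.

6006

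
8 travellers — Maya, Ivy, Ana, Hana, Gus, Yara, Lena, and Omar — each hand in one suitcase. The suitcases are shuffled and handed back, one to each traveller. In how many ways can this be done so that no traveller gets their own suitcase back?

Let Aᵢ be the assignments in which traveller i gets their own suitcase. We want the size of the complement of A₁∪…∪A_8.
By inclusion–exclusion this is Σ_{j=0}^{8} (−1)^j C(8,j)·(8−j)!.
Computing: 40320 − 40320 + 20160 − 6720 + 1680 − 336 + 56 − 8 + 1 = 14833.

14833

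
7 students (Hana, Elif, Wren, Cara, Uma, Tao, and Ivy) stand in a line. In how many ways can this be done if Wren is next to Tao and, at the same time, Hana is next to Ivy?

480

Treat {Wren,Tao} as one block (2 orders) and {Hana,Ivy} as another (2 orders).
That leaves 5 units to arrange: 2 × 2 × 5! = 4 × 120 = 480.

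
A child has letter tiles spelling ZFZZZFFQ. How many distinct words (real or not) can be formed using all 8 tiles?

280

The 8 letters of ZFZZZFFQ have repeats: F appearing 3 times and Z appearing 4 times.
Dividing 8! = 40320 by 4!·3! = 144 for the repeated letters gives 280.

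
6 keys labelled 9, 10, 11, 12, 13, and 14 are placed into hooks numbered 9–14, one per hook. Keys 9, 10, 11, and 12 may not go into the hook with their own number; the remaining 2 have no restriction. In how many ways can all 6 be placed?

362

Let Aᵢ (for 9 ≤ i ≤ 12) be the placements that put key i in its forbidden hook. Any j of these fix j positions, leaving (6−j)! ways to fill the rest, and there are C(4,j) ways to pick which j.
By inclusion–exclusion, the number of valid placements is Σ_{j=0}^{4} (−1)^j C(4,j)·(6−j)!.
Computing: 720 − 480 + 144 − 24 + 2 = 362.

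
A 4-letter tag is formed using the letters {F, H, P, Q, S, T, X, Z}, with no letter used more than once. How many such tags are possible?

1680

This is a permutation of 4 out of 8: P(8,4) = 8!/4!.
That product is 8 × 7 × 6 × 5 = 1680.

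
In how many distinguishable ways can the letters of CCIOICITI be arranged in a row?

2520

Letter multiplicities in CCIOICITI: C×3, I×4, O×1, T×1.
Dividing 9! = 362880 by 4!·3! = 144 for the repeated letters gives 2520.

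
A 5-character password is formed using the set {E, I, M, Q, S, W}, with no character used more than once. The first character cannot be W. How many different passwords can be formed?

600

The first character has 6−1 = 5 choices (anything except W).
The remaining 4 characters are filled from the other 5 symbols without repetition: 5 × 4 × 3 × 2 = 120.
Total: 5 × 120 = 600.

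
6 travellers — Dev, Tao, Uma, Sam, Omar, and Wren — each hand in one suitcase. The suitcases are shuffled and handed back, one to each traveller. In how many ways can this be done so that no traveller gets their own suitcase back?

265

This is the derangement count D_6: permutations of 6 items with no fixed point.
By inclusion–exclusion this is Σ_{j=0}^{6} (−1)^j C(6,j)·(6−j)!.
Computing: 720 − 720 + 360 − 120 + 30 − 6 + 1 = 265.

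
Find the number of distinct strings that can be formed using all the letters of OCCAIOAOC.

The 9 letters of OCCAIOAOC have repeats: A appearing twice, C appearing 3 times, and O appearing 3 times.
So there are 9! / (3!·3!·2!) = 5040 distinguishable arrangements.

5040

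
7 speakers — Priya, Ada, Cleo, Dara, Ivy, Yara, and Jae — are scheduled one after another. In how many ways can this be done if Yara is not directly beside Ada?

3600

There are 7! = 5040 arrangements in all. If Yara and Ada are adjacent, merging them into one block gives 2·(6)! = 1440 arrangements.
Complementary counting: 5040 − 1440 = 3600.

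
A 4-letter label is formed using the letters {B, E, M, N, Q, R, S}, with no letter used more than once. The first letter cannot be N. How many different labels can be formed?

The first letter has 7−1 = 6 choices (anything except N).
The remaining 3 letters are filled from the other 6 symbols without repetition: 6 × 5 × 4 = 120.
Total: 6 × 120 = 720.

720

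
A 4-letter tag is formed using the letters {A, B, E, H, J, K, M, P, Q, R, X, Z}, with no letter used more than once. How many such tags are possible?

This is a permutation of 4 out of 12: P(12,4) = 12!/8!.
12 × 11 × 10 × 9 = 11880.

11880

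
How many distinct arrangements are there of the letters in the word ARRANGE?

1260

The 7 letters of ARRANGE have repeats: A appearing twice and R appearing twice.
The number of distinct arrangements is 7!/(2!·2!) = 5040/4 = 1260.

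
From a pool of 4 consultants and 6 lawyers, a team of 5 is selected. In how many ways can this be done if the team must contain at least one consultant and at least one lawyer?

Total 5-person selections from all 10: C(10,5) = 252.
Selections missing a whole group: no consultants → C(6,5) = 6; no lawyers → C(4,5) = 0.
Both groups omitted at once is impossible, so 252 − 6 = 246.

246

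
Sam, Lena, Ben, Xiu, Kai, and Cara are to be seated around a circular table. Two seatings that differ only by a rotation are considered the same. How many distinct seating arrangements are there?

120

Seat Sam anywhere (absorbing the rotational symmetry), then permute the other 5: (5)! = 120.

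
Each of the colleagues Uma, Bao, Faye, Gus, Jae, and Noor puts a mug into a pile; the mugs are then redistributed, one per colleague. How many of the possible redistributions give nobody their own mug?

265

Count assignments avoiding every fixed point. For any j of the 6 colleagues fixed to their own mug, the other 6−j can be arranged in (6−j)! ways.
By inclusion–exclusion this is Σ_{j=0}^{6} (−1)^j C(6,j)·(6−j)!.
Computing: 720 − 720 + 360 − 120 + 30 − 6 + 1 = 265.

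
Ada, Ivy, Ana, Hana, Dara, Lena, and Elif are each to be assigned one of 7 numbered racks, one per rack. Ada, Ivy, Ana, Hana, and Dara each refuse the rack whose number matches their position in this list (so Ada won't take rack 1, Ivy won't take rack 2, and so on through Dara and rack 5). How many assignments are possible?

Let Aᵢ (for 1 ≤ i ≤ 5) be the placements that put person i in their forbidden rack. Any j of these fix j positions, leaving (7−j)! ways to fill the rest, and there are C(5,j) ways to pick which j.
By inclusion–exclusion, the number of valid placements is Σ_{j=0}^{5} (−1)^j C(5,j)·(7−j)!.
Computing: 5040 − 3600 + 1200 − 240 + 30 − 2 = 2428.

2428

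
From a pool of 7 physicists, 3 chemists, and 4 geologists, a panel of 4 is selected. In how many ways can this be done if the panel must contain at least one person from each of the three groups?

Total 4-person selections from all 14: C(14,4) = 1001.
Subtract selections that omit an entire group: no physicists → C(7,4) = 35; no chemists → C(11,4) = 330; no geologists → C(10,4) = 210.
Add back selections omitting two groups (i.e. drawn from a single group): C(7,4) + C(3,4) + C(4,4) = 36.
By inclusion–exclusion: 1001 − 575 + 36 = 462.

462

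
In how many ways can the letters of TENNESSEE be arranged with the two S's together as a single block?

840

Treat the 2 copies of S as a single block. The multiset to arrange is then {SS, E, E, E, E, N, N, T}, 8 items in all.
That gives (8)!/(4!·2!) = 840 arrangements.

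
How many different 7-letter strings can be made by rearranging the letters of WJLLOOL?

420

The 7 letters of WJLLOOL have repeats: L appearing 3 times and O appearing twice.
So there are 7! / (3!·2!) = 420 distinguishable arrangements.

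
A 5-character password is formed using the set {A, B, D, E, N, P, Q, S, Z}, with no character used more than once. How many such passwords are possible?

Choose and order 5 of the 9 symbols: the first character has 9 options, the next 8, and so on down to 5.
9 × 8 × 7 × 6 × 5 = 15120.

15120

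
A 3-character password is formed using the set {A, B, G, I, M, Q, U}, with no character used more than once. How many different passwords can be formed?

With no repetition, fill the 3 characters in order: 7 choices, then 6, down to 5.
7 × 6 × 5 = 210.

210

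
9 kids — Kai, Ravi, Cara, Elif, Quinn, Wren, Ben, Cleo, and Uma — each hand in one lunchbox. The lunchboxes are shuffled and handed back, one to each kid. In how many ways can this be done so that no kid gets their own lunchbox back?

133496

Count assignments avoiding every fixed point. For any j of the 9 kids fixed to their own lunchbox, the other 9−j can be arranged in (9−j)! ways.
By inclusion–exclusion this is Σ_{j=0}^{9} (−1)^j C(9,j)·(9−j)!.
Computing: 362880 − 362880 + 181440 − 60480 + 15120 − 3024 + 504 − 72 + 9 − 1 = 133496.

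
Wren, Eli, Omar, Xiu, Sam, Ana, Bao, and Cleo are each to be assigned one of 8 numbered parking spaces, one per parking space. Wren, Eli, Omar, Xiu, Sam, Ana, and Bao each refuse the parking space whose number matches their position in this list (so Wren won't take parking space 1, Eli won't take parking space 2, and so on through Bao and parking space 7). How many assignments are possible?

16687

Let Aᵢ (for 1 ≤ i ≤ 7) be the placements that put person i in their forbidden parking space. Any j of these fix j positions, leaving (8−j)! ways to fill the rest, and there are C(7,j) ways to pick which j.
By inclusion–exclusion, the number of valid placements is Σ_{j=0}^{7} (−1)^j C(7,j)·(8−j)!.
Computing: 40320 − 35280 + 15120 − 4200 + 840 − 126 + 14 − 1 = 16687.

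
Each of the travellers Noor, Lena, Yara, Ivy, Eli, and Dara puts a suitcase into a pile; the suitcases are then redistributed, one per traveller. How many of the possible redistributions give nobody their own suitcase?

This is the derangement count D_6: permutations of 6 items with no fixed point.
By inclusion–exclusion this is Σ_{j=0}^{6} (−1)^j C(6,j)·(6−j)!.
Computing: 720 − 720 + 360 − 120 + 30 − 6 + 1 = 265.

265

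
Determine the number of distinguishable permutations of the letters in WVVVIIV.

105

Letter multiplicities in WVVVIIV: I×2, V×4, W×1.
The number of distinct arrangements is 7!/(4!·2!) = 5040/48 = 105.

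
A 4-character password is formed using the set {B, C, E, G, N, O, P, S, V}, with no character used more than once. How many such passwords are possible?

Choose and order 4 of the 9 symbols: the first character has 9 options, the next 8, then 7, 6.
9 × 8 × 7 × 6 = 3024.

3024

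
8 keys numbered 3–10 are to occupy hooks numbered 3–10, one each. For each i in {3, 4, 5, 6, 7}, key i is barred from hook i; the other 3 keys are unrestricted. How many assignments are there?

Let Aᵢ (for 3 ≤ i ≤ 7) be the placements that put key i in its forbidden hook. Any j of these fix j positions, leaving (8−j)! ways to fill the rest, and there are C(5,j) ways to pick which j.
By inclusion–exclusion, the number of valid placements is Σ_{j=0}^{5} (−1)^j C(5,j)·(8−j)!.
Computing: 40320 − 25200 + 7200 − 1200 + 120 − 6 = 21234.

21234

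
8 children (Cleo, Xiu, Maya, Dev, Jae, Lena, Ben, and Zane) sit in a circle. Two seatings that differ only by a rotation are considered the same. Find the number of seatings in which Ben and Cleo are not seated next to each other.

Without the restriction there are (7)! = 5040 seatings.
Seatings with Ben beside Cleo: treat them as a block with 2 internal orders, giving 2 × (6)! = 1440.
Subtracting, 5040 − 1440 = 3600.

3600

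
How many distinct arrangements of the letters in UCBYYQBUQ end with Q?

Fix Q in the last position and arrange the remaining 8 letters.
Those 8 letters have B appearing twice, U appearing twice, and Y appearing twice, giving (8)!/(2!·2!·2!) = 5040.

5040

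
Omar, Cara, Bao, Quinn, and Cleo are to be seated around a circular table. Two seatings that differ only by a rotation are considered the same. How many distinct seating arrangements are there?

24

Seat Omar anywhere (absorbing the rotational symmetry), then permute the other 4: (4)! = 24.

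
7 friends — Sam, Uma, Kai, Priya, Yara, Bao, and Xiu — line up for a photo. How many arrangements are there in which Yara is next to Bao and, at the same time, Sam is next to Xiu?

480

Treat {Yara,Bao} as one block (2 orders) and {Sam,Xiu} as another (2 orders).
That leaves 5 units to arrange: 2 × 2 × 5! = 4 × 120 = 480.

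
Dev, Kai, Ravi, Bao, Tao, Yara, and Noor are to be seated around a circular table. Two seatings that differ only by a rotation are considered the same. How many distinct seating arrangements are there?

720

Seat Dev anywhere (absorbing the rotational symmetry), then permute the other 6: (6)! = 720.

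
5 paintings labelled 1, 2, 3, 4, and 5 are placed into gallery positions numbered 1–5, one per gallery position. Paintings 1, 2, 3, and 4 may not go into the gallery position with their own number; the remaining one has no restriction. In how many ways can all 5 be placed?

53

Let Aᵢ (for 1 ≤ i ≤ 4) be the placements that put painting i in its forbidden gallery position. Any j of these fix j positions, leaving (5−j)! ways to fill the rest, and there are C(4,j) ways to pick which j.
By inclusion–exclusion, the number of valid placements is Σ_{j=0}^{4} (−1)^j C(4,j)·(5−j)!.
Computing: 120 − 96 + 36 − 8 + 1 = 53.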